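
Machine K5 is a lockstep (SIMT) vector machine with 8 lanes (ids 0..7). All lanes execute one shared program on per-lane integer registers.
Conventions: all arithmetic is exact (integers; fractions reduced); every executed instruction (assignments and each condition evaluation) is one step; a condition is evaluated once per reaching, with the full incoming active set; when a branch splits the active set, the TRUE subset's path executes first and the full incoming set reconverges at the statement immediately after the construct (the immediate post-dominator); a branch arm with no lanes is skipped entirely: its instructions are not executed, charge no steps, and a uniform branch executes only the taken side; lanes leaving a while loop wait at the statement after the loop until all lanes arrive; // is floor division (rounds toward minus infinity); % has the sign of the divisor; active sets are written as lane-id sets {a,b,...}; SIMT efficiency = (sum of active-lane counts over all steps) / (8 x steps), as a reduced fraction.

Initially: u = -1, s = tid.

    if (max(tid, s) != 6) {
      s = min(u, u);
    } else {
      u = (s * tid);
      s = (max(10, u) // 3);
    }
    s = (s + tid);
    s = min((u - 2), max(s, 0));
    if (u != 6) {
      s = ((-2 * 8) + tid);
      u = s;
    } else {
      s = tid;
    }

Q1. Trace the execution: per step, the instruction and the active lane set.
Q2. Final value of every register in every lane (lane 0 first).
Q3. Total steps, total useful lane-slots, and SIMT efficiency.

step 0: eval (max(tid, s) != 6)      {0,1,2,3,4,5,6,7}
step 1: s <- min(u, u)               {0,1,2,3,4,5,7}
step 2: u <- (s * tid)               {6}
step 3: s <- (max(10, u) // 3)       {6}
step 4: s <- (s + tid)               {0,1,2,3,4,5,6,7}
step 5: s <- min((u - 2), max(s, 0)) {0,1,2,3,4,5,6,7}
step 6: eval (u != 6)                {0,1,2,3,4,5,6,7}
step 7: s <- ((-2 * 8) + tid)        {0,1,2,3,4,5,6,7}
step 8: u <- s                       {0,1,2,3,4,5,6,7}

Answer: 9 steps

u: -16,-15,-14,-13,-12,-11,-10,-9
s: -16,-15,-14,-13,-12,-11,-10,-9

steps = 9; useful = 57; efficiency = 57/72 = 19/24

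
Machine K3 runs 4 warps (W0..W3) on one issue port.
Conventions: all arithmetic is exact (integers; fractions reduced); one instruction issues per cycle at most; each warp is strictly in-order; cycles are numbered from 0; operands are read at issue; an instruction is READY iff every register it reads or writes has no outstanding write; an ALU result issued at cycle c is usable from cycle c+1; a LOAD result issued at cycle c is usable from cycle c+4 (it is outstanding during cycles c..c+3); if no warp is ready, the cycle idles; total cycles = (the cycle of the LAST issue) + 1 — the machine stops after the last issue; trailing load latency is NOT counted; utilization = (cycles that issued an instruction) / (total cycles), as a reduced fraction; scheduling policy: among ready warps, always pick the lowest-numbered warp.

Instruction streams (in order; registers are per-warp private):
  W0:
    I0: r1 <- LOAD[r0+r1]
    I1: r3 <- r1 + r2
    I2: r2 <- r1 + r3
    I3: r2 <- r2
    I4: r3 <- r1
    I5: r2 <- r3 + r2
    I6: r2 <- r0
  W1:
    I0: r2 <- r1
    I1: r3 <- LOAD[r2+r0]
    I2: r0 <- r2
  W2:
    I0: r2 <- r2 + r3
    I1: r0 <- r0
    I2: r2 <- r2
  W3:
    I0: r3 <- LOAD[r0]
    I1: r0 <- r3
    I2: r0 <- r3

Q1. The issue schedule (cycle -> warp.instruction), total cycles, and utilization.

cycle 0: W0.I0
cycle 1: W1.I0
cycle 2: W1.I1
cycle 3: W1.I2
cycle 4: W0.I1
cycle 5: W0.I2
cycle 6: W0.I3
cycle 7: W0.I4
cycle 8: W0.I5
cycle 9: W0.I6
cycle 10: W2.I0
cycle 11: W2.I1
cycle 12: W2.I2
cycle 13: W3.I0
cycle 14: idle
cycle 15: idle
cycle 16: idle
cycle 17: W3.I1
cycle 18: W3.I2

Answer: 19 cycles, utilization 16/19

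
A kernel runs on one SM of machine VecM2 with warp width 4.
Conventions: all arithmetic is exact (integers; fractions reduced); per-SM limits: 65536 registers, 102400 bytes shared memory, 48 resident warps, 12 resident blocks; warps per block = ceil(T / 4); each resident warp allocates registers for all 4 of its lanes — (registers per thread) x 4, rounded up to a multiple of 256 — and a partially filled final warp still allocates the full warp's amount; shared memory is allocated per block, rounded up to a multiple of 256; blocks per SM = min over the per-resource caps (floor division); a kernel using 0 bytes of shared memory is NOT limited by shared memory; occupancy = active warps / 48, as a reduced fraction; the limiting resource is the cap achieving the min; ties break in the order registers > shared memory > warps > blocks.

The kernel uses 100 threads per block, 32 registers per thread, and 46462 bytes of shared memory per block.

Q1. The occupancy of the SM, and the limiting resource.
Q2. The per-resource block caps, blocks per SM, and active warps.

Answer: occupancy 25/48, limited by warps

registers: 10 blocks
shared memory: 2 blocks
warps: 1 block
blocks: 12 blocks

Answer: 1 block, 25 active warps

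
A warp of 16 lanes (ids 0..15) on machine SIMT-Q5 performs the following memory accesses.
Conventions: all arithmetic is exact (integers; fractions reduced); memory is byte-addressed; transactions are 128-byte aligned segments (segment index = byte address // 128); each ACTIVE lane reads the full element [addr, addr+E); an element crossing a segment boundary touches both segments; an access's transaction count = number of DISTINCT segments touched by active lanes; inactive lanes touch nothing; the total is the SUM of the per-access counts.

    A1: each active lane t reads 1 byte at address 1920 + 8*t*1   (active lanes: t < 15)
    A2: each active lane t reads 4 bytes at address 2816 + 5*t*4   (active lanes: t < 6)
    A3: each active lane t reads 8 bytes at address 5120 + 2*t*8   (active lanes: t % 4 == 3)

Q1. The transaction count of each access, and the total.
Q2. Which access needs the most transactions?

A1: 1 transaction
A2: 1 transaction
A3: 2 transactions

Answer: 1,1,2; total 4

Answer: A3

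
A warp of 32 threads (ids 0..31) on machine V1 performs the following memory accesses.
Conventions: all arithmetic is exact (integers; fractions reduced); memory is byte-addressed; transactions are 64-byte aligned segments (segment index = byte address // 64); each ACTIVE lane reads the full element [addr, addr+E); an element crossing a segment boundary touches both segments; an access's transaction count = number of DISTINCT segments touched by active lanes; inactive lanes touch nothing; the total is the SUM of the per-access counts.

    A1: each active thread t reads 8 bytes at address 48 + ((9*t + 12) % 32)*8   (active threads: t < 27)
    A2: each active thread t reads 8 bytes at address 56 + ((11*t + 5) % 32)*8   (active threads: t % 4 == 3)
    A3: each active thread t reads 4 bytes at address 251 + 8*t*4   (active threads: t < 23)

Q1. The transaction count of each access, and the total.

A1: 5 transactions
A2: 4 transactions
A3: 12 transactions

Answer: 5,4,12; total 21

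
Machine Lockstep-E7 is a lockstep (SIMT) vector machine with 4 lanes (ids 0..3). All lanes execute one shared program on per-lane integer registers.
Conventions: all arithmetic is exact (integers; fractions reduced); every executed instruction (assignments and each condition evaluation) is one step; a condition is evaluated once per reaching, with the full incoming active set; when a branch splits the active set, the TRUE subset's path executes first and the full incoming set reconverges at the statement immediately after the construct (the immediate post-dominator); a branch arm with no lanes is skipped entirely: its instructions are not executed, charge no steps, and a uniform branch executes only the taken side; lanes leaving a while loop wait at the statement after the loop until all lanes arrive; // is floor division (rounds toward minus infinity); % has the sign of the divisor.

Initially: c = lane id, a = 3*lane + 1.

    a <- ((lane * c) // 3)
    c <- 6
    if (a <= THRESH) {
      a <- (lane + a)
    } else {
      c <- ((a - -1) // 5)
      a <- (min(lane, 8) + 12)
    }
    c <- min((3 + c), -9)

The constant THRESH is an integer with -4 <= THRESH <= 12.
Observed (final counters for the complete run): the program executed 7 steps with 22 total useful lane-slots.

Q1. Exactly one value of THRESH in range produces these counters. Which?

Answer: THRESH = 0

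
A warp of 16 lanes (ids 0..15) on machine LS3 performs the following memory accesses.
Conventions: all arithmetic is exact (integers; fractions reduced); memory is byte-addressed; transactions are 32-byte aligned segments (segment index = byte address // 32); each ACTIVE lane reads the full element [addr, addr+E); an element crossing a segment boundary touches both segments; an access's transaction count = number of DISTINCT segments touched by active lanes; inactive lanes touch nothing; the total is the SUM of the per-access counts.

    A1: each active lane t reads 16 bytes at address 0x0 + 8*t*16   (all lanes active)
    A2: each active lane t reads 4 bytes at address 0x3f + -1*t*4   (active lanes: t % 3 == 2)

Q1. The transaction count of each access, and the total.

A1: 16 transactions
A2: 2 transactions

Answer: 16,2; total 18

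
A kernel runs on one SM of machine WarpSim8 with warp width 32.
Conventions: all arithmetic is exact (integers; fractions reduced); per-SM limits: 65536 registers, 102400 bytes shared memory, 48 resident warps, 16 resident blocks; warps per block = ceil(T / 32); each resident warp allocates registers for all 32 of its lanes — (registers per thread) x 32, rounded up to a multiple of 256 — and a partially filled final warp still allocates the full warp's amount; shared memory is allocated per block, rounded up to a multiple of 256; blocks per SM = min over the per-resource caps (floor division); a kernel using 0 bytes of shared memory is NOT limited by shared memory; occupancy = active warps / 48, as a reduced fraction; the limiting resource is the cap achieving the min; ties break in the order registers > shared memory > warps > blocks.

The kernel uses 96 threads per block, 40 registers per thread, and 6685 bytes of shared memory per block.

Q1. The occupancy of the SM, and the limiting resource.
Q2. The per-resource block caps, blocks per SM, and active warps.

Answer: occupancy 7/8, limited by shared memory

registers: 17 blocks
shared memory: 14 blocks
warps: 16 blocks
blocks: 16 blocks

Answer: 14 blocks, 42 active warps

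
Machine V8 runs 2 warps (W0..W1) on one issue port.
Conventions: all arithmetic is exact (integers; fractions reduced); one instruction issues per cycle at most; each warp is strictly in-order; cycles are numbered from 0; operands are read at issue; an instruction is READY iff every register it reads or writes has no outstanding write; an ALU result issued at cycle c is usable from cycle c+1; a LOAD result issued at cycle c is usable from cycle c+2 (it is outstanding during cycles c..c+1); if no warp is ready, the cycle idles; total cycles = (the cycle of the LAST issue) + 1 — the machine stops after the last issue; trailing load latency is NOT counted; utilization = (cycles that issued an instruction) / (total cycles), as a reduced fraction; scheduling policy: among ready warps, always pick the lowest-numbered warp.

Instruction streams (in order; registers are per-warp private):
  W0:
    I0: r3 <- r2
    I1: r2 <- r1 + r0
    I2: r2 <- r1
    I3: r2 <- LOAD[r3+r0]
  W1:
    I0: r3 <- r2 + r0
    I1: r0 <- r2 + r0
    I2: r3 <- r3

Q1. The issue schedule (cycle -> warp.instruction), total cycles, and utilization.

cycle 0: W0.I0
cycle 1: W0.I1
cycle 2: W0.I2
cycle 3: W0.I3
cycle 4: W1.I0
cycle 5: W1.I1
cycle 6: W1.I2

Answer: 7 cycles, utilization 1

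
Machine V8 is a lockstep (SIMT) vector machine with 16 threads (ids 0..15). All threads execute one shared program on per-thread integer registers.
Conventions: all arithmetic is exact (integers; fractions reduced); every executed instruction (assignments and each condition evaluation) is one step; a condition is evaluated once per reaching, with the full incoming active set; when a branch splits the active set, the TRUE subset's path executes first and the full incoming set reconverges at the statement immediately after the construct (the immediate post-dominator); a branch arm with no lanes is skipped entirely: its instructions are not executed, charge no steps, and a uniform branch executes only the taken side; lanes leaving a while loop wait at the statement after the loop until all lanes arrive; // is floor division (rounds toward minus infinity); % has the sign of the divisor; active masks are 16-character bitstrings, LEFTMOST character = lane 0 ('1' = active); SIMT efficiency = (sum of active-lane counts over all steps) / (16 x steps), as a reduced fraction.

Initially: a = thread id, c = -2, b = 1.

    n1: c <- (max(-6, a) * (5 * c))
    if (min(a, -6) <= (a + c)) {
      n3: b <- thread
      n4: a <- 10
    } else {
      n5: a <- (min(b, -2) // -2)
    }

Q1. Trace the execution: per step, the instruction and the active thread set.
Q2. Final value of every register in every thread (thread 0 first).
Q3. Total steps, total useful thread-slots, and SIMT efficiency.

step 0: c <- (max(-6, a) * (5 * c))  1111111111111111
step 1: eval (min(a, -6) <= (a + c)) 1111111111111111
step 2: b <- thread                  1000000000000000
step 3: a <- 10                      1000000000000000
step 4: a <- (min(b, -2) // -2)      0111111111111111

Answer: 5 steps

a: 10,1,1,1,1,1,1,1,1,1,1,1,1,1,1,1
c: 0,-10,-20,-30,-40,-50,-60,-70,-80,-90,-100,-110,-120,-130,-140,-150
b: 0,1,1,1,1,1,1,1,1,1,1,1,1,1,1,1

steps = 5; useful = 49; efficiency = 49/80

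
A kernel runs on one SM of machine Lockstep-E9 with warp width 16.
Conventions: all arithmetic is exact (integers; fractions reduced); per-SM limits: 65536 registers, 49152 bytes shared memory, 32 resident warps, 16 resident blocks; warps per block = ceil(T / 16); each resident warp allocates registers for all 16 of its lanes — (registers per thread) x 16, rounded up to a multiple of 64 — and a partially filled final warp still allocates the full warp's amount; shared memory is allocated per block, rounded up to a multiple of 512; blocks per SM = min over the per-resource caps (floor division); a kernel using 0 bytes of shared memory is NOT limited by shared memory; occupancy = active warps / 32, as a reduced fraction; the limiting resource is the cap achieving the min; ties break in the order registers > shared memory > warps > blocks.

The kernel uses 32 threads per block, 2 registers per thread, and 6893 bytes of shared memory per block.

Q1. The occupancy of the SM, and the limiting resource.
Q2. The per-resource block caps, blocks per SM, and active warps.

Answer: occupancy 3/8, limited by shared memory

registers: 512 blocks
shared memory: 6 blocks
warps: 16 blocks
blocks: 16 blocks

Answer: 6 blocks, 12 active warps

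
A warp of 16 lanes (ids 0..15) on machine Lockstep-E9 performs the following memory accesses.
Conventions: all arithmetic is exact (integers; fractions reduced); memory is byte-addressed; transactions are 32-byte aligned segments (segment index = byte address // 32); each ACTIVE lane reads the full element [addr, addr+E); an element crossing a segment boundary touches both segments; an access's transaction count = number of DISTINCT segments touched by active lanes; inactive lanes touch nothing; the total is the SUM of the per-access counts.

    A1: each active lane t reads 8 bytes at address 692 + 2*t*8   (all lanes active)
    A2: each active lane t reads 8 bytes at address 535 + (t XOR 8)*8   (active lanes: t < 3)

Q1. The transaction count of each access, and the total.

A1: 9 transactions
A2: 2 transactions

Answer: 9,2; total 11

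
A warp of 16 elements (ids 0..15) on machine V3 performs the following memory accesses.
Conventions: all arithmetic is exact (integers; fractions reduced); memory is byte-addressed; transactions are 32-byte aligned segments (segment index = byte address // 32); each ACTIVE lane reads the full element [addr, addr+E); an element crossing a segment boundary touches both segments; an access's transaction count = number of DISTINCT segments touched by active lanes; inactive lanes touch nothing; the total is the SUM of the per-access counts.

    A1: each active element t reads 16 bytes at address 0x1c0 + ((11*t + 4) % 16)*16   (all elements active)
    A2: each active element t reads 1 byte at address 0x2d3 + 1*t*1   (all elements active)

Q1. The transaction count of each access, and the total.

A1: 8 transactions
A2: 2 transactions

Answer: 8,2; total 10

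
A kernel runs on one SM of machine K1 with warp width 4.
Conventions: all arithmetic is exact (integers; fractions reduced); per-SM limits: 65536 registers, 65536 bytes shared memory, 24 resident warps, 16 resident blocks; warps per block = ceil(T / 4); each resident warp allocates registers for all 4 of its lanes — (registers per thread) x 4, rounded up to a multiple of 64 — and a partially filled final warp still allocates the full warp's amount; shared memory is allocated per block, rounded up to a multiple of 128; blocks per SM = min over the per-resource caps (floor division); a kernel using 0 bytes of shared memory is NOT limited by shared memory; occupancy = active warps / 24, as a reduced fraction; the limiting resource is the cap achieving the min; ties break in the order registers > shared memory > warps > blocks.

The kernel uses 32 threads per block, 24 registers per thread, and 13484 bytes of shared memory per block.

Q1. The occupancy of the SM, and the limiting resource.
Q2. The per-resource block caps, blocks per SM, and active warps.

Answer: occupancy 1, limited by warps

registers: 64 blocks
shared memory: 4 blocks
warps: 3 blocks
blocks: 16 blocks

Answer: 3 blocks, 24 active warps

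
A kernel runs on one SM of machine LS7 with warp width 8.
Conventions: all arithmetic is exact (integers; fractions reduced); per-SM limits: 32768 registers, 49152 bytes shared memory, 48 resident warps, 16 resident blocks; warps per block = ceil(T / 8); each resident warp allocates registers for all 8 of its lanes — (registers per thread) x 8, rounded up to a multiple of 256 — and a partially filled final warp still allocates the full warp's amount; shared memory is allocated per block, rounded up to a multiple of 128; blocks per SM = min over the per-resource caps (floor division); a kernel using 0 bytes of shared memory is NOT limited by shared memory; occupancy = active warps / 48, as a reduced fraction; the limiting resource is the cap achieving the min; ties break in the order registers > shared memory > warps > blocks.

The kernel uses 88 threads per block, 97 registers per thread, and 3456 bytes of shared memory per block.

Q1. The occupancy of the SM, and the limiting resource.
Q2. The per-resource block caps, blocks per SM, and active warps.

Answer: occupancy 11/24, limited by registers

registers: 2 blocks
shared memory: 14 blocks
warps: 4 blocks
blocks: 16 blocks

Answer: 2 blocks, 22 active warps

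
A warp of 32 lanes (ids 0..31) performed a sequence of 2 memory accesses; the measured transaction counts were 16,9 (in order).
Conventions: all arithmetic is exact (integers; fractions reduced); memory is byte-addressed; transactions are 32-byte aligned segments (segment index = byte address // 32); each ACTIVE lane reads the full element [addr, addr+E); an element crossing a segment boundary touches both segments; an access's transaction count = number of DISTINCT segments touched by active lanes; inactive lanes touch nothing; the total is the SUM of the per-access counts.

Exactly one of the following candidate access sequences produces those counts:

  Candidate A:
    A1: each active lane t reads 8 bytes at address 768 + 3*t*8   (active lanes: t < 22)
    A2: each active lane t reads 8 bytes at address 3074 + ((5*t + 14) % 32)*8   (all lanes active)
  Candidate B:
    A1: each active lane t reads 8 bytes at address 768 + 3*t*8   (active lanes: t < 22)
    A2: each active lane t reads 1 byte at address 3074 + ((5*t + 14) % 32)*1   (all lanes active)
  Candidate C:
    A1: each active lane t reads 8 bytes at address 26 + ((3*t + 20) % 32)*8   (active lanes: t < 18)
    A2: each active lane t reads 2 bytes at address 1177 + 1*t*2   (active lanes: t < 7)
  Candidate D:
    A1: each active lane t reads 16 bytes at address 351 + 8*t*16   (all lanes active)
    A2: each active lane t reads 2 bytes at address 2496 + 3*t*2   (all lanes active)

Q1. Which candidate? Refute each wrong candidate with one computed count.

B: A2 gives 2 transactions, not 9
C: A1 gives 9 transactions, not 16
D: A1 gives 64 transactions, not 16
A: all counts match (16,9)

Answer: A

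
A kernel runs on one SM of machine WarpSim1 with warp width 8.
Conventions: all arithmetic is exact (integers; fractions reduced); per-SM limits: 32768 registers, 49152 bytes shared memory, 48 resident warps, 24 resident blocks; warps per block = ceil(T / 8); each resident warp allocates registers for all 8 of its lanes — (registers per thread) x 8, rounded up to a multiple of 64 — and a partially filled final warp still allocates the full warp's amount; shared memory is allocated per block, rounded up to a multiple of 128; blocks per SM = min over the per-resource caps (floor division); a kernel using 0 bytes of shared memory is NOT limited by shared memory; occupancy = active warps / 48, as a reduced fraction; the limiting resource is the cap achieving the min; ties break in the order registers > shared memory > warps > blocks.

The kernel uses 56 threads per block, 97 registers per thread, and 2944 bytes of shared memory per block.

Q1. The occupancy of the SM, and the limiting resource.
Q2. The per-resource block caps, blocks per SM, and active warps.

Answer: occupancy 35/48, limited by registers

registers: 5 blocks
shared memory: 16 blocks
warps: 6 blocks
blocks: 24 blocks

Answer: 5 blocks, 35 active warps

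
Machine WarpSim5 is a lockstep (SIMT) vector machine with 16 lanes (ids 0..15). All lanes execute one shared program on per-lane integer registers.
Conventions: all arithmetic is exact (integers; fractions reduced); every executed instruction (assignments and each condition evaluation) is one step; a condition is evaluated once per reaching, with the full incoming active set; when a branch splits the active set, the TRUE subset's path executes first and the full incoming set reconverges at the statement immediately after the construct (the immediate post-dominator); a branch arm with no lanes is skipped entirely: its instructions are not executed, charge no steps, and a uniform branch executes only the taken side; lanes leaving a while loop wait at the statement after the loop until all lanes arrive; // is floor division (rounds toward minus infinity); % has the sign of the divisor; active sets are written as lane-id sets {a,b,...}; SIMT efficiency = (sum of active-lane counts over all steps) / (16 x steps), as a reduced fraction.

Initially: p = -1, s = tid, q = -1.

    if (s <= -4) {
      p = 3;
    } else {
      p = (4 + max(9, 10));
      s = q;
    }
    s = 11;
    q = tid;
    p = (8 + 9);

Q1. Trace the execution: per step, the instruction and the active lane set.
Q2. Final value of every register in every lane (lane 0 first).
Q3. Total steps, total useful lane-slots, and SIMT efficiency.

step 0: eval (s <= -4)               {0,1,2,3,4,5,6,7,8,9,10,11,12,13,14,15}
step 1: p <- (4 + max(9, 10))        {0,1,2,3,4,5,6,7,8,9,10,11,12,13,14,15}
step 2: s <- q                       {0,1,2,3,4,5,6,7,8,9,10,11,12,13,14,15}
step 3: s <- 11                      {0,1,2,3,4,5,6,7,8,9,10,11,12,13,14,15}
step 4: q <- tid                     {0,1,2,3,4,5,6,7,8,9,10,11,12,13,14,15}
step 5: p <- (8 + 9)                 {0,1,2,3,4,5,6,7,8,9,10,11,12,13,14,15}

Answer: 6 steps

p: 17,17,17,17,17,17,17,17,17,17,17,17,17,17,17,17
s: 11,11,11,11,11,11,11,11,11,11,11,11,11,11,11,11
q: 0,1,2,3,4,5,6,7,8,9,10,11,12,13,14,15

steps = 6; useful = 96; efficiency = 96/96 = 1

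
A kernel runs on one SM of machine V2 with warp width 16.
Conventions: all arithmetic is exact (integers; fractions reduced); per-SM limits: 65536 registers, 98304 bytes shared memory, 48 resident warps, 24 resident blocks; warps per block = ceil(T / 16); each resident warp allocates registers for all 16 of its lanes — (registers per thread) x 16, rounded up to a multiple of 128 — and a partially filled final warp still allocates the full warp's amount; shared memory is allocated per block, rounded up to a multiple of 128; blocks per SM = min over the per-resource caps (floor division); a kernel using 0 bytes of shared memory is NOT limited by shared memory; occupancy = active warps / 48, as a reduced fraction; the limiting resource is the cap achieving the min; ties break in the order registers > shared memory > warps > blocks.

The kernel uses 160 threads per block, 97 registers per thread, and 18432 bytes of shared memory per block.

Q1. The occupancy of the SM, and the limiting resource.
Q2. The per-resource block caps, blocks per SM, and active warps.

Answer: occupancy 5/8, limited by registers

registers: 3 blocks
shared memory: 5 blocks
warps: 4 blocks
blocks: 24 blocks

Answer: 3 blocks, 30 active warps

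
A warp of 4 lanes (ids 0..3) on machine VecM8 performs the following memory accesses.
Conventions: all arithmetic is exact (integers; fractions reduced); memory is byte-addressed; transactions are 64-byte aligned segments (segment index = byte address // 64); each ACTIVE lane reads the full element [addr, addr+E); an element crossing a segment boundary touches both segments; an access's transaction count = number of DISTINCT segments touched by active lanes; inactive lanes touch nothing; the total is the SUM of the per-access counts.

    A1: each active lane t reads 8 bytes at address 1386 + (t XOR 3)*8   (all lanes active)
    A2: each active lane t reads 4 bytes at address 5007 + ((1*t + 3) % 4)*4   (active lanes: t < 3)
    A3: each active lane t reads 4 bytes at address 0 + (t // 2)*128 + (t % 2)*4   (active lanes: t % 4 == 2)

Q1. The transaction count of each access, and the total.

A1: 2 transactions
A2: 1 transaction
A3: 1 transaction

Answer: 2,1,1; total 4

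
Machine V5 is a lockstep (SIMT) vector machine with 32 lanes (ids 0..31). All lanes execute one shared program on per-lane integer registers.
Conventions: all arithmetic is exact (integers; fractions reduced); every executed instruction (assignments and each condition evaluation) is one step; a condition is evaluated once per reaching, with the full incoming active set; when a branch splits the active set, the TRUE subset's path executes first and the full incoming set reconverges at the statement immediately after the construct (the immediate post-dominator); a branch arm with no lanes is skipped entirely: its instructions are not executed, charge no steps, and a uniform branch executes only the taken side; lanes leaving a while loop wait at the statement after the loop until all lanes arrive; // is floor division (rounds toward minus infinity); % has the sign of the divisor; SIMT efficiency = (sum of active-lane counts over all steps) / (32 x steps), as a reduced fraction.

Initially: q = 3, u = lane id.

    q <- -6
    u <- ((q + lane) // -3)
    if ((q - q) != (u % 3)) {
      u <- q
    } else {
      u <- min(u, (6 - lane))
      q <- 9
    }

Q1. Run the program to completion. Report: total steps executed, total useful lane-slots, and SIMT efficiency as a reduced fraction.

Answer: 6 steps, 138 useful, 23/32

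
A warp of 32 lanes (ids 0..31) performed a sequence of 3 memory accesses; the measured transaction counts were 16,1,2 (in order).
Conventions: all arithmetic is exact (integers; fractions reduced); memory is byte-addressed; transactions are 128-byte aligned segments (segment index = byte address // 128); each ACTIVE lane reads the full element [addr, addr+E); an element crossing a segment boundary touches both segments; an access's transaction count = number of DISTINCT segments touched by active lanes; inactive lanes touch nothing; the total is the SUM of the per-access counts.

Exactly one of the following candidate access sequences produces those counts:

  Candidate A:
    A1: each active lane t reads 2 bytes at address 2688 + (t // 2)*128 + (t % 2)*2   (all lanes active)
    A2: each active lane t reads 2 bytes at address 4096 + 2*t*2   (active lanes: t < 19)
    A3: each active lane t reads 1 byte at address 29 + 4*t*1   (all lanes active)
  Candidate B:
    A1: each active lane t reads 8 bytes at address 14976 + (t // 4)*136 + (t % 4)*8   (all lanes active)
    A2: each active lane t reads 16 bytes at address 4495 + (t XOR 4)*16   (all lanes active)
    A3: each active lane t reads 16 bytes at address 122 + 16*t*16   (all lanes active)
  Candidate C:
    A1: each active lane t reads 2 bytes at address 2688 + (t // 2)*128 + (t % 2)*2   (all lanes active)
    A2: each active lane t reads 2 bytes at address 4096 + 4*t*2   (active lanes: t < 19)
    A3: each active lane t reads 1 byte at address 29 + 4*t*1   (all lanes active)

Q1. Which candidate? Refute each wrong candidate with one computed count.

B: A1 gives 8 transactions, not 16
C: A2 gives 2 transactions, not 1
A: all counts match (16,1,2)

Answer: A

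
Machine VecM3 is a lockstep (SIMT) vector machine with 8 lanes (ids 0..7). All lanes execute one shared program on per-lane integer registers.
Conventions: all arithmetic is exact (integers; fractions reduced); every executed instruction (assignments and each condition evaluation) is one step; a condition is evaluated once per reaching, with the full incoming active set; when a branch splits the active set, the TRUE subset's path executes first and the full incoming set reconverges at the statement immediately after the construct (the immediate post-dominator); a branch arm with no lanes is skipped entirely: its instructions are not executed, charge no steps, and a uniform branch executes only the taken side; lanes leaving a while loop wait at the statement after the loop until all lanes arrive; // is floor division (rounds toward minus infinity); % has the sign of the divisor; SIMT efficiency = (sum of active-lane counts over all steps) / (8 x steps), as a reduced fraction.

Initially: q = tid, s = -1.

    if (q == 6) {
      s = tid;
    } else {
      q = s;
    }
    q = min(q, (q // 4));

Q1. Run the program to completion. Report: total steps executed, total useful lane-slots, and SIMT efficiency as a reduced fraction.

Answer: 4 steps, 24 useful, 3/4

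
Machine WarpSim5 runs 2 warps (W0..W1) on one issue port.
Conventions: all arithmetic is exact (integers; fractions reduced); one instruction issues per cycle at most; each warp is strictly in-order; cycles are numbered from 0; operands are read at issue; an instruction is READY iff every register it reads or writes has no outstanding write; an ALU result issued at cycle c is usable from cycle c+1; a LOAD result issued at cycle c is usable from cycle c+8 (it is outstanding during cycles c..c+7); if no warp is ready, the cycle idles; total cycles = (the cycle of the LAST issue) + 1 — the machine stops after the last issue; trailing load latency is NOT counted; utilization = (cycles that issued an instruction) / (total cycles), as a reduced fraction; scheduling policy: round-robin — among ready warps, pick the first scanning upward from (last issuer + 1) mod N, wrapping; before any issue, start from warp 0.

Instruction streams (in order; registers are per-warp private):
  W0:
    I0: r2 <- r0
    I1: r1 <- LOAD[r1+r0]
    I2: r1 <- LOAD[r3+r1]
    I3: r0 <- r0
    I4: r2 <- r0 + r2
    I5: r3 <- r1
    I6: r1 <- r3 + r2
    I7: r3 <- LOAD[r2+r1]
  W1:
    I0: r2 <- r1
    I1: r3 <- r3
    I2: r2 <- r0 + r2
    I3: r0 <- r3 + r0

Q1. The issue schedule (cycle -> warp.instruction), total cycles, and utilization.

cycle 0: W0.I0
cycle 1: W1.I0
cycle 2: W0.I1
cycle 3: W1.I1
cycle 4: W1.I2
cycle 5: W1.I3
cycle 6: idle
cycle 7: idle
cycle 8: idle
cycle 9: idle
cycle 10: W0.I2
cycle 11: W0.I3
cycle 12: W0.I4
cycle 13: idle
cycle 14: idle
cycle 15: idle
cycle 16: idle
cycle 17: idle
cycle 18: W0.I5
cycle 19: W0.I6
cycle 20: W0.I7

Answer: 21 cycles, utilization 4/7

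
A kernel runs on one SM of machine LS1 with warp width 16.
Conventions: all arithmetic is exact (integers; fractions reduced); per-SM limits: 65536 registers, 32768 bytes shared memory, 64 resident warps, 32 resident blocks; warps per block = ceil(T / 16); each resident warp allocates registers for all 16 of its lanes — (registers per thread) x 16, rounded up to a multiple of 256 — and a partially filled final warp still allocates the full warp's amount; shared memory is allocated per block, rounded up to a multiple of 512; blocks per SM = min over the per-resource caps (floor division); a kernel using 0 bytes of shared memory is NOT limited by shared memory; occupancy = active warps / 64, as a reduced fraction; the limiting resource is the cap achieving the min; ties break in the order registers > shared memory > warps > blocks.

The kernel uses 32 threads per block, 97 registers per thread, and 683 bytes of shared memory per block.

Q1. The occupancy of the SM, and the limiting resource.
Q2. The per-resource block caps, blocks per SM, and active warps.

Answer: occupancy 9/16, limited by registers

registers: 18 blocks
shared memory: 32 blocks
warps: 32 blocks
blocks: 32 blocks

Answer: 18 blocks, 36 active warps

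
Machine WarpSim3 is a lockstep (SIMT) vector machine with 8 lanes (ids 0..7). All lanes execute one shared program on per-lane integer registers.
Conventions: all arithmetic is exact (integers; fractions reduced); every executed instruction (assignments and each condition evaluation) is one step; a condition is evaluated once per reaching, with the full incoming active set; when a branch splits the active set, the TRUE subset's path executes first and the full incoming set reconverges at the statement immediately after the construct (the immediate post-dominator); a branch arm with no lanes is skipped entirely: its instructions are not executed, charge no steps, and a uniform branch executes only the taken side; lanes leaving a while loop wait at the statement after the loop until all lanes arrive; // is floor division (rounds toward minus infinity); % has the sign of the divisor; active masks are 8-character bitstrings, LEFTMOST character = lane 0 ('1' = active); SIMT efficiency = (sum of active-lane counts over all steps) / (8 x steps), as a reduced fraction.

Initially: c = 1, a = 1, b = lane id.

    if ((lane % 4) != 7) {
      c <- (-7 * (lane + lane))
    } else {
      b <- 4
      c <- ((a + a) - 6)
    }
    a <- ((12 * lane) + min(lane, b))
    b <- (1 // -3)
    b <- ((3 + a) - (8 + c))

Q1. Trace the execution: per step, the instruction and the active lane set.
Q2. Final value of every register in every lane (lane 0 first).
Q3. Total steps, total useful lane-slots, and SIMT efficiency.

step 0: eval ((lane % 4) != 7)       11111111
step 1: c <- (-7 * (lane + lane))    11111111
step 2: a <- ((12 * lane) + min(lane, b)) 11111111
step 3: b <- (1 // -3)               11111111
step 4: b <- ((3 + a) - (8 + c))     11111111

Answer: 5 steps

c: 0,-14,-28,-42,-56,-70,-84,-98
a: 0,13,26,39,52,65,78,91
b: -5,22,49,76,103,130,157,184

steps = 5; useful = 40; efficiency = 40/40 = 1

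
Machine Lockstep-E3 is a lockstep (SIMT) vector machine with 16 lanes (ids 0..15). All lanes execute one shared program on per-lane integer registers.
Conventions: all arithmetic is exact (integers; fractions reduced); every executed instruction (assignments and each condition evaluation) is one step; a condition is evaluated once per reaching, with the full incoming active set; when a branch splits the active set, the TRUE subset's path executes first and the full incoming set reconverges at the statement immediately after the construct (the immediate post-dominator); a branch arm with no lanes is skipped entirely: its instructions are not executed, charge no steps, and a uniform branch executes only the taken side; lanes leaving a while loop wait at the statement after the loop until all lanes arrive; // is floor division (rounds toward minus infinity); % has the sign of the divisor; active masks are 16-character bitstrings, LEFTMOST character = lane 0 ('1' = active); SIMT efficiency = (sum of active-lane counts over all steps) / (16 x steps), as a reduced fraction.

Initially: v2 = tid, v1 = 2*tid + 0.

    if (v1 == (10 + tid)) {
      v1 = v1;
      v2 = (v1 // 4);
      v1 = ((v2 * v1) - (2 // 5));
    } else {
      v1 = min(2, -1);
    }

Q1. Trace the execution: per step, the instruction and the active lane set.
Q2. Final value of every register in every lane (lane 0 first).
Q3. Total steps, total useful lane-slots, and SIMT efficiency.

step 0: eval (v1 == (10 + tid))      1111111111111111
step 1: v1 <- v1                     0000000000100000
step 2: v2 <- (v1 // 4)              0000000000100000
step 3: v1 <- ((v2 * v1) - (2 // 5)) 0000000000100000
step 4: v1 <- min(2, -1)             1111111111011111

Answer: 5 steps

v2: 0,1,2,3,4,5,6,7,8,9,5,11,12,13,14,15
v1: -1,-1,-1,-1,-1,-1,-1,-1,-1,-1,100,-1,-1,-1,-1,-1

steps = 5; useful = 34; efficiency = 34/80 = 17/40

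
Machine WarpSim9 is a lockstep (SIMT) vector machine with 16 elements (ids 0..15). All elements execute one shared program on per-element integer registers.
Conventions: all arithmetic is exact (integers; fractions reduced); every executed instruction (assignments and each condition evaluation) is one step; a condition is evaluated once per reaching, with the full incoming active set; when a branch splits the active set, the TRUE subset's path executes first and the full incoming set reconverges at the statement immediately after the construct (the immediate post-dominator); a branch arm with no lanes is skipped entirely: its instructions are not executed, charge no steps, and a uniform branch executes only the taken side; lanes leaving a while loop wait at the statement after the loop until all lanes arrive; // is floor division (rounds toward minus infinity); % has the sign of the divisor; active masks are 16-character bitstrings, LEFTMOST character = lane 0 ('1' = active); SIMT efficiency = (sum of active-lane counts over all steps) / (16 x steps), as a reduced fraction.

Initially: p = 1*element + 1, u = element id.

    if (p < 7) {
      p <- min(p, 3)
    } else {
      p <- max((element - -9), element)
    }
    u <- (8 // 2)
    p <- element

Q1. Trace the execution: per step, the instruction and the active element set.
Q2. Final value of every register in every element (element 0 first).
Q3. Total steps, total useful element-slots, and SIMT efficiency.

step 0: eval (p < 7)                 1111111111111111
step 1: p <- min(p, 3)               1111110000000000
step 2: p <- max((element - -9), element) 0000001111111111
step 3: u <- (8 // 2)                1111111111111111
step 4: p <- element                 1111111111111111

Answer: 5 steps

p: 0,1,2,3,4,5,6,7,8,9,10,11,12,13,14,15
u: 4,4,4,4,4,4,4,4,4,4,4,4,4,4,4,4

steps = 5; useful = 64; efficiency = 64/80 = 4/5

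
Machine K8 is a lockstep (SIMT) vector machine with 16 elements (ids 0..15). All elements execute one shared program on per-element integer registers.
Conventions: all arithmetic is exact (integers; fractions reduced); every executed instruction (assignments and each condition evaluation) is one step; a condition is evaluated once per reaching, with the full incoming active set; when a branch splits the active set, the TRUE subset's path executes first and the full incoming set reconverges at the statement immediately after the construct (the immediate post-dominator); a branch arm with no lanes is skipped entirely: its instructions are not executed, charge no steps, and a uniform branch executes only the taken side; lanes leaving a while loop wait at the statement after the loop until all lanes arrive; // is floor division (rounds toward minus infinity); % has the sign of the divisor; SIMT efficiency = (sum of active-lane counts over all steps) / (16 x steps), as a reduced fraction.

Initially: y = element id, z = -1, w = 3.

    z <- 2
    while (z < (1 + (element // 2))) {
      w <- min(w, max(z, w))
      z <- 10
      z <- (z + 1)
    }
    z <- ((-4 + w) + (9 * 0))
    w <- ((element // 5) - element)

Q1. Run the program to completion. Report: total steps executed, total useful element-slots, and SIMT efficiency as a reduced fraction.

Answer: 8 steps, 112 useful, 7/8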